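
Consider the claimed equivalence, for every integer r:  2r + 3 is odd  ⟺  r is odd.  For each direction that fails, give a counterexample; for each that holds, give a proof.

Not equivalent: only (⇐) holds.

(⟸) Suppose r is odd. Since 2 is even, 2r is even for every r, so 2r + 3 has the same parity as 3, which is odd. Hence 2r + 3 is odd.

(⟹) This fails: take r = 0. Then 2r + 3 = 3, which is odd, yet r = 0 is even, not odd.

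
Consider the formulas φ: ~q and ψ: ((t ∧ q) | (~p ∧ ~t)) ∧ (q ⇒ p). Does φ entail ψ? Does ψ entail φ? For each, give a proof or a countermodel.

Forward direction. This fails. Under q = F, t = T, p = F, the left side is true but the right side is false.

Converse. This fails. Under q = T, t = T, p = T, the left side is false but the right side is true.

Both directions fail.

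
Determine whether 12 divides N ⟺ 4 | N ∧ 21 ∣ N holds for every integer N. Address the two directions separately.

[⇒] This fails: take N = 12. Certainly 12 ∣ 12, but 21 ∤ 12.

[⇐] Suppose 4 ∣ N and 21 ∣ N. Any common multiple of 4 and 21 is a multiple of their lcm; here gcd(4, 21) = 1, so lcm(4, 21) = 4·21 = 84, so 84 ∣ N. Since 12 ∣ 84, it follows that 12 ∣ N.

Not equivalent: only (⇐) holds.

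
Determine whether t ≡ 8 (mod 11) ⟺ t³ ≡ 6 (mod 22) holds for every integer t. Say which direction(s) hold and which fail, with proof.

Converse. The residues r modulo 22 with r³ ≡ 6 (mod 22) are exactly {8}, and each is ≡ 8 (mod 11).

Forward direction. This fails: take t = 19. Then 19 ≡ 8 (mod 11), but 19³ = 6859 ≡ 17 (mod 22), not 6.

Not equivalent: only (⇐) holds.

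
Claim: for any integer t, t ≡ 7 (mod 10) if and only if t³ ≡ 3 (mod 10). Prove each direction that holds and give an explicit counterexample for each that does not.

[⇒] Suppose t ≡ 7 (mod 10). Write t = 10j + 7. Then (10j + 7)³ = 1000j³ + 2100j² + 1470j + 343 = 10(100j³ + 210j² + 147j + 34) + 3, so t³ ≡ 3 (mod 10).

[⇐] Conversely, suppose t³ ≡ 3 (mod 10). The only residue r in {0, …, 9} with r³ ≡ 3 (mod 10) is r = 7, so t ≡ 7 (mod 10).

Equivalent; both directions hold.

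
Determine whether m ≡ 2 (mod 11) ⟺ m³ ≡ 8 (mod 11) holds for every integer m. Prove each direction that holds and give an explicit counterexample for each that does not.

Equivalent; both directions hold.

(⇒) Suppose m ≡ 2 (mod 11). Write m = 11j + 2. Then (11j + 2)³ = 1331j³ + 726j² + 132j + 8 = 11(121j³ + 66j² + 12j) + 8, so m³ ≡ 8 (mod 11).

(⇐) For the converse, argue contrapositively. If m ≢ 2 (mod 11), then m is congruent to one of 0, 1, 3, 4, 5, 6, 7, 8, 9, 10 modulo 11, and these give m³ ≡ 0, 1, 5, 9, 4, 7, 2, 6, 3, 10 respectively — never 8.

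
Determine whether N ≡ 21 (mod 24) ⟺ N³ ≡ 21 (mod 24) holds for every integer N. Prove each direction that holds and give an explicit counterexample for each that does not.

(⇒) Suppose N ≡ 21 (mod 24). Write N = 24j + 21. Then (24j + 21)³ = 13824j³ + 36288j² + 31752j + 9261 = 24(576j³ + 1512j² + 1323j + 385) + 21, so N³ ≡ 21 (mod 24).

(⇐) Conversely, suppose N³ ≡ 21 (mod 24). The only residue r in {0, …, 23} with r³ ≡ 21 (mod 24) is r = 21, so N ≡ 21 (mod 24).

Equivalent; both directions hold.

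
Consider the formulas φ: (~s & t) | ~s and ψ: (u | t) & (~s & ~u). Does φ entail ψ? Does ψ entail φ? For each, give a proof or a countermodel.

Only the reverse direction holds.

(⟹) This fails. Under u = F, t = F, s = F, the left side is true but the right side is false.

(⟸) Assume the antecedent. If u is true, the antecedent cannot hold. If u is false, the antecedent forces (u = F, t = T, s = F), and (~s & t) | ~s holds there. Either way (~s & t) | ~s holds.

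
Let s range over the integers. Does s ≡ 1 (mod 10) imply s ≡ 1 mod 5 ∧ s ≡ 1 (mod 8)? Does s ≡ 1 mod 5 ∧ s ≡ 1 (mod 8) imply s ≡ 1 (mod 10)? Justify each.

Forward direction. This fails: s = 11 gives 11 ≡ 1 (mod 10) but 11 ≡ 3 (mod 8), so the conjunction on the right does not hold.

Converse. If s ≡ 1 (mod 5) and s ≡ 1 (mod 8), then by the Chinese remainder theorem s ≡ 1 (mod 40). Since 1 ≡ 1 (mod 10) and 10 ∣ 40, we get s ≡ 1 (mod 10).

Only the reverse direction holds.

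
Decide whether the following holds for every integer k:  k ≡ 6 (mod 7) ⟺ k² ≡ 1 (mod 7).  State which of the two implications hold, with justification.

Converse. This fails: take k = 1. Then 1² = 1 ≡ 1 (mod 7), yet 1 ≡ 1 (mod 7), not 6.

Forward direction. Suppose k ≡ 6 (mod 7). Write k = 7j + 6. Then (7j + 6)² = 49j² + 84j + 36 = 7(7j² + 12j + 5) + 1, so k² ≡ 1 (mod 7).

Not equivalent: only (⇒) holds.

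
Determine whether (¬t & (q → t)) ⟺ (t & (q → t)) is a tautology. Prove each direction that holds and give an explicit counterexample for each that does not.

(⇒) fails and (⇐) fails.

Forward direction. This fails. Under q = F, t = F, the left side is true but the right side is false.

Converse. This fails. Under q = F, t = T, the left side is false but the right side is true.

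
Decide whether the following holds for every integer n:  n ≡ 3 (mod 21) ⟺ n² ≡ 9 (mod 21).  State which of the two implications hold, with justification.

Forward direction. Suppose n ≡ 3 (mod 21). Write n = 21j + 3. Then (21j + 3)² = 441j² + 126j + 9 = 21(21j² + 6j) + 9, so n² ≡ 9 (mod 21).

Converse. This fails: take n = 18. Then 18² = 324 ≡ 9 (mod 21), yet 18 ≡ 18 (mod 21), not 3.

Not equivalent: only (⇒) holds.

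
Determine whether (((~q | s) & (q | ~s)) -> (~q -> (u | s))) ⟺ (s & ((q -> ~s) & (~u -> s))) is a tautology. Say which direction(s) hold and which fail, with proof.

Only the reverse direction holds.

Converse. Assume the antecedent. If q is true, the antecedent cannot hold. If q is false, the antecedent forces (q = F, u = F, s = T) or (q = F, u = T, s = T), and the consequent holds there. Either way the consequent holds.

Forward direction. This fails. Under q = T, u = F, s = F, the left side is true but the right side is false.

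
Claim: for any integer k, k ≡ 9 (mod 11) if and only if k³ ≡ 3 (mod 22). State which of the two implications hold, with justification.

[⇐] The residues r modulo 22 with r³ ≡ 3 (mod 22) are exactly {9}, and each is ≡ 9 (mod 11).

[⇒] This fails: take k = 20. Then 20 ≡ 9 (mod 11), but 20³ = 8000 ≡ 14 (mod 22), not 3.

Not equivalent: only (⇐) holds.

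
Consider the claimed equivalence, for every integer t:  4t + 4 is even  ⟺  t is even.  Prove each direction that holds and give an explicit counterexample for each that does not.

[⇒] This fails: take t = 5. Then 4t + 4 = 24, which is even, yet t = 5 is odd, not even.

[⇐] Suppose t is even. Since 4 is even, 4t is even for every t, so 4t + 4 has the same parity as 4, which is even. Hence 4t + 4 is even.

Not equivalent: only (⇐) holds.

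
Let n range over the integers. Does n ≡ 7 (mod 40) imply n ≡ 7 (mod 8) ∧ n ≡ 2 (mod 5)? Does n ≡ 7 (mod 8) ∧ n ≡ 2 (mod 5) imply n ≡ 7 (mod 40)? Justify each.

Both directions hold; the statement is true.

[⇒] Suppose n ≡ 7 (mod 40); write n = 40j + 7. Since 8 ∣ 40, reducing mod 8 gives n ≡ 7 (mod 8); since 5 ∣ 40, reducing mod 5 gives n ≡ 7 ≡ 2 (mod 5).

[⇐] Conversely, if n ≡ 7 (mod 8) and n ≡ 2 (mod 5), then by the Chinese remainder theorem n ≡ 7 (mod 40). This is exactly n ≡ 7 (mod 40).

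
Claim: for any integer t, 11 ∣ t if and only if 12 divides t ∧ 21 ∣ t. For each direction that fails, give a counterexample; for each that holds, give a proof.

Both directions fail.

Forward direction. This fails: take t = 11. Certainly 11 ∣ 11, but 12 ∤ 11.

Converse. This fails: take t = 84. Both 12 ∣ 84 and 21 ∣ 84, yet 84 is not a multiple of 11 (since 84 = 7·11 + 7), so 11 ∤ 84.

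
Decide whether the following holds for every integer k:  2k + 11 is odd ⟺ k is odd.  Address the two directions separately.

Forward direction. This fails: take k = 4. Then 2k + 11 = 19, which is odd, yet k = 4 is even, not odd.

Converse. Suppose k is odd. Since 2 is even, 2k is even for every k, so 2k + 11 has the same parity as 11, which is odd. Hence 2k + 11 is odd.

The forward direction fails; the converse holds.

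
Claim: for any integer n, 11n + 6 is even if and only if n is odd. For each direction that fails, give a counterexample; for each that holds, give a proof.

(→) This fails: n = 0 gives 11n + 6 = 6, which is even, but 0 is even, not odd.

(←) This also fails: n = 5 is odd, but 11n + 6 = 61 is odd, not even.

Neither direction holds.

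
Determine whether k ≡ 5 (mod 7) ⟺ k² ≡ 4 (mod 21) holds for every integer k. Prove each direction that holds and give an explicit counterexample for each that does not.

(⇒) This fails: take k = 12. Then 12 ≡ 5 (mod 7), but 12² = 144 ≡ 18 (mod 21), not 4.

(⇐) This fails: take k = 2. Then 2² = 4 ≡ 4 (mod 21), yet 2 ≡ 2 (mod 7), not 5.

Both directions fail.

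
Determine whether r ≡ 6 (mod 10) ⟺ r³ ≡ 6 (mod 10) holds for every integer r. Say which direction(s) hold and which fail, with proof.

The biconditional holds.

(⟹) Suppose r ≡ 6 (mod 10). Write r = 10j + 6. Then (10j + 6)³ = 1000j³ + 1800j² + 1080j + 216 = 10(100j³ + 180j² + 108j + 21) + 6, so r³ ≡ 6 (mod 10).

(⟸) For the converse, argue contrapositively. If r ≢ 6 (mod 10), then r is congruent to one of 0, 1, 2, 3, 4, 5, 7, 8, 9 modulo 10, and these give r³ ≡ 0, 1, 8, 7, 4, 5, 3, 2, 9 respectively — never 6.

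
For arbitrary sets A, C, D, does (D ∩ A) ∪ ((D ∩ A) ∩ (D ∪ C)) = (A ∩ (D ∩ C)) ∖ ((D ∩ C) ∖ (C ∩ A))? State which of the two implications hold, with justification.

(⟹) This inclusion fails. Take A = {1}, C = ∅, D = {1}; then 1 ∈ (D ∩ A) ∪ ((D ∩ A) ∩ (D ∪ C)) but 1 ∉ (A ∩ (D ∩ C)) ∖ ((D ∩ C) ∖ (C ∩ A)).

(⟸) Let x ∈ (A ∩ (D ∩ C)) ∖ ((D ∩ C) ∖ (C ∩ A)). Then x ∈ A ∩ C ∩ D, from which x ∈ (D ∩ A) ∪ ((D ∩ A) ∩ (D ∪ C)).

The sets are not equal: only the reverse inclusion holds.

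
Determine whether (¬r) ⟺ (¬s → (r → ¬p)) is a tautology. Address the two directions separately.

Not equivalent: only (⇒) holds.

[⇒] Assume the antecedent. If s is true, ¬s → (r → ¬p) reduces to true regardless of the other variables. If s is false, the antecedent forces (s = F, r = F, p = F) or (s = F, r = F, p = T), and ¬s → (r → ¬p) holds there. Either way ¬s → (r → ¬p) holds.

[⇐] This fails. Under s = F, r = T, p = F, the left side is false but the right side is true.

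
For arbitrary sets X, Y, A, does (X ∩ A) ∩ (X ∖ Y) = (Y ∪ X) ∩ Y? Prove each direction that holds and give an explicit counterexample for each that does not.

(⟹) This inclusion fails. Take X = {1}, Y = ∅, A = {1}; then 1 ∈ (X ∩ A) ∩ (X ∖ Y) but 1 ∉ (Y ∪ X) ∩ Y.

(⟸) This inclusion fails. Take X = ∅, Y = {1}, A = ∅; then 1 ∈ (Y ∪ X) ∩ Y but 1 ∉ (X ∩ A) ∩ (X ∖ Y).

(⊆) fails and (⊇) fails.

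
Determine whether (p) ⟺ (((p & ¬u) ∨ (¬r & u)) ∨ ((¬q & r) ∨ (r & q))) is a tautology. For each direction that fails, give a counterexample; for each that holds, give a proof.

(⟸) This fails. Under r = T, u = F, p = F, q = F, the left side is false but the right side is true.

(⟹) Assume the antecedent. If p is true, the consequent reduces to true regardless of the other variables. If p is false, the antecedent cannot hold. Either way the consequent holds.

Not equivalent: only (⇒) holds.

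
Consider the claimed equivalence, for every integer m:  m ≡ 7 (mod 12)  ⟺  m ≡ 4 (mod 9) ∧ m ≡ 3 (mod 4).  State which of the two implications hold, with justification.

Only the converse holds.

Forward direction. This fails: m = 19 gives 19 ≡ 7 (mod 12) but 19 ≡ 1 (mod 9), so the conjunction on the right does not hold.

Converse. If m ≡ 4 (mod 9) and m ≡ 3 (mod 4), then by the Chinese remainder theorem m ≡ 31 (mod 36). Since 31 ≡ 7 (mod 12) and 12 ∣ 36, we get m ≡ 7 (mod 12).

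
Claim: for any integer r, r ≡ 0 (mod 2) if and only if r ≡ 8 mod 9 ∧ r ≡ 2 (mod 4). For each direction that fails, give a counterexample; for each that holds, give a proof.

Not equivalent: only (⇐) holds.

(⇒) This fails: r = 0 gives 0 ≡ 0 (mod 2) but 0 ≡ 0 (mod 9), so the conjunction on the right does not hold.

(⇐) Conversely, if r ≡ 8 (mod 9) and r ≡ 2 (mod 4), then by the Chinese remainder theorem r ≡ 26 (mod 36). Since 26 ≡ 0 (mod 2) and 2 ∣ 36, we get r ≡ 0 (mod 2).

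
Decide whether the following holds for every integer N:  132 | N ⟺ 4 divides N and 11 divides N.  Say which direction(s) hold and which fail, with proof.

Only the forward direction holds.

(⟹) If 132 ∣ N, write N = 132q. Since 132 = 33·4, N = 4·(33q), so 4 ∣ N; and since 132 = 12·11, N = 11·(12q), so 11 ∣ N.

(⟸) This fails: take N = 44. Both 4 ∣ 44 and 11 ∣ 44, yet 44 is not a multiple of 132 (since 44 = 0·132 + 44), so 132 ∤ 44.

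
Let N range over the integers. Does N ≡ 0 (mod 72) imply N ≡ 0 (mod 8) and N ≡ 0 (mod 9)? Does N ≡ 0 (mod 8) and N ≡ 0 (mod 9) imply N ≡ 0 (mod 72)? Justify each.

(⟹) Suppose N ≡ 0 (mod 72); write N = 72j + 0. Since 8 ∣ 72, reducing mod 8 gives N ≡ 0 (mod 8); since 9 ∣ 72, reducing mod 9 gives N ≡ 0 (mod 9).

(⟸) Conversely, if N ≡ 0 (mod 8) and N ≡ 0 (mod 9), then by the Chinese remainder theorem N ≡ 0 (mod 72). This is exactly N ≡ 0 (mod 72).

Both directions hold.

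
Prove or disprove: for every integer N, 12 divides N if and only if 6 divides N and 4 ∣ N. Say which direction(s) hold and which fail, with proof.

Forward direction. If 12 ∣ N, write N = 12q. Since 12 = 2·6, N = 6·(2q), so 6 ∣ N; and since 12 = 3·4, N = 4·(3q), so 4 ∣ N.

Converse. Suppose 6 ∣ N and 4 ∣ N. Any common multiple of 6 and 4 is a multiple of their lcm; here lcm(6, 4) = 6·4/gcd(6, 4) = 24/2 = 12, so 12 ∣ N.

Both implications hold.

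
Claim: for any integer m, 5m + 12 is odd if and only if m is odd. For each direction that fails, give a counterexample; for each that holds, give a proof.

Forward direction. Suppose 5m + 12 is odd. Since 5 is odd, 5m and m have the same parity, so 5m + 12 ≡ m + 12 (mod 2). As 12 is even, 5m + 12 is odd exactly when m is odd. Thus m is odd.

Converse. Suppose m is odd; write m = 2j + 1. Then 5m + 12 = 5·(2j + 1) + 12 = 2·5j + 17, which is odd.

Both directions hold; the statement is true.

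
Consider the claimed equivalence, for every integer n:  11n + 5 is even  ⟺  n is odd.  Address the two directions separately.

Converse. Suppose n is odd; write n = 2j + 1. Then 11n + 5 = 11·(2j + 1) + 5 = 2·11j + 16, which is even.

Forward direction. Suppose 11n + 5 is even. Since 11 is odd, 11n and n have the same parity, so 11n + 5 ≡ n + 5 (mod 2). As 5 is odd, 11n + 5 is even exactly when n is odd. Thus n is odd.

Both directions hold.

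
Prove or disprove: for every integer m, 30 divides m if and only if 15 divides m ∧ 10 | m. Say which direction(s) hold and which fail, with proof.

The biconditional holds.

(→) If 30 ∣ m, write m = 30q. Since 30 = 2·15, m = 15·(2q), so 15 ∣ m; and since 30 = 3·10, m = 10·(3q), so 10 ∣ m.

(←) Suppose 15 ∣ m and 10 ∣ m. Any common multiple of 15 and 10 is a multiple of their lcm; here lcm(15, 10) = 15·10/gcd(15, 10) = 150/5 = 30, so 30 ∣ m.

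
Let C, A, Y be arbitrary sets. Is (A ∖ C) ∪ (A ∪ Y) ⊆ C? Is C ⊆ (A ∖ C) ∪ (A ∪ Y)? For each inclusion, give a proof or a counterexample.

Both inclusions fail.

(⊆) This inclusion fails. Take C = ∅, A = {1}, Y = ∅; then 1 ∈ (A ∖ C) ∪ (A ∪ Y) but 1 ∉ C.

(⊇) This inclusion fails. Take C = {1}, A = ∅, Y = ∅; then 1 ∈ C but 1 ∉ (A ∖ C) ∪ (A ∪ Y).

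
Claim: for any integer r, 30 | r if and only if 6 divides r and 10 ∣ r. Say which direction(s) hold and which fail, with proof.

Equivalent; both directions hold.

(⇒) If 30 ∣ r, write r = 30q. Since 30 = 5·6, r = 6·(5q), so 6 ∣ r; and since 30 = 3·10, r = 10·(3q), so 10 ∣ r.

(⇐) Suppose 6 ∣ r and 10 ∣ r. Any common multiple of 6 and 10 is a multiple of their lcm; here lcm(6, 10) = 6·10/gcd(6, 10) = 60/2 = 30, so 30 ∣ r.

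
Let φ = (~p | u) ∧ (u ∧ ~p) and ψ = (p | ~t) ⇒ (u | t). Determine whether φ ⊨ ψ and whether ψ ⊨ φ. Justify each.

(→) Assume the antecedent. If t is true, (p | ~t) ⇒ (u | t) reduces to true regardless of the other variables. If t is false, the antecedent forces (t = F, u = T, p = F), and (p | ~t) ⇒ (u | t) holds there. Either way (p | ~t) ⇒ (u | t) holds.

(←) This fails. Under t = T, u = F, p = F, the left side is false but the right side is true.

Only the forward implication holds.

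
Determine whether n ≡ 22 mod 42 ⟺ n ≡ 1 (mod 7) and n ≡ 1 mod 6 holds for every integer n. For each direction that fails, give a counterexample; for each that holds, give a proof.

Forward direction. This fails: n = 22 gives 22 ≡ 22 (mod 42) but 22 ≡ 4 (mod 6), so the conjunction on the right does not hold.

Converse. This fails: n = 1 satisfies both congruences on the right (1 ≡ 1 mod 7 and 1 ≡ 1 mod 6) yet 1 ≡ 1 (mod 42), not 22.

Both directions fail.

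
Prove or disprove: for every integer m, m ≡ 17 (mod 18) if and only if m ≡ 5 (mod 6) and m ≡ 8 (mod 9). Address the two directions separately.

Both implications hold.

[⇒] Suppose m ≡ 17 (mod 18); write m = 18j + 17. Since 6 ∣ 18, reducing mod 6 gives m ≡ 17 ≡ 5 (mod 6); since 9 ∣ 18, reducing mod 9 gives m ≡ 17 ≡ 8 (mod 9).

[⇐] Conversely, if m ≡ 5 (mod 6) and m ≡ 8 (mod 9), then by the Chinese remainder theorem m ≡ 17 (mod 18). This is exactly m ≡ 17 (mod 18).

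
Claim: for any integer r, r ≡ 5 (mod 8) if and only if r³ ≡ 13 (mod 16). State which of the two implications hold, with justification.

Converse. The residues r modulo 16 with r³ ≡ 13 (mod 16) are exactly {5}, and each is ≡ 5 (mod 8).

Forward direction. This fails: take r = 13. Then 13 ≡ 5 (mod 8), but 13³ = 2197 ≡ 5 (mod 16), not 13.

Only the reverse direction holds.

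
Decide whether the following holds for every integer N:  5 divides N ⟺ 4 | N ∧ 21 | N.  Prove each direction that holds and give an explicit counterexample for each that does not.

Forward direction. This fails: take N = 5. Certainly 5 ∣ 5, but 4 ∤ 5.

Converse. This fails: take N = 84. Both 4 ∣ 84 and 21 ∣ 84, yet 84 is not a multiple of 5 (since 84 = 16·5 + 4), so 5 ∤ 84.

Neither implication holds.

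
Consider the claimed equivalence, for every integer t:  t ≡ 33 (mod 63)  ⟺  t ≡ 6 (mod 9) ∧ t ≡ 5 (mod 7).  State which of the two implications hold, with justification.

Equivalent; both directions hold.

[⇐] If t ≡ 6 (mod 9) and t ≡ 5 (mod 7), then by the Chinese remainder theorem t ≡ 33 (mod 63). This is exactly t ≡ 33 (mod 63).

[⇒] Suppose t ≡ 33 (mod 63); write t = 63j + 33. Since 9 ∣ 63, reducing mod 9 gives t ≡ 33 ≡ 6 (mod 9); since 7 ∣ 63, reducing mod 7 gives t ≡ 33 ≡ 5 (mod 7).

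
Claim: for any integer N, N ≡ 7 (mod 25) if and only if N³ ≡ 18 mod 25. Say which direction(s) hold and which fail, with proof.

Equivalent; both directions hold.

(⇒) Suppose N ≡ 7 (mod 25). Write N = 25j + 7. Then (25j + 7)³ = 15625j³ + 13125j² + 3675j + 343 = 25(625j³ + 525j² + 147j + 13) + 18, so N³ ≡ 18 (mod 25).

(⇐) Conversely, suppose N³ ≡ 18 (mod 25). The only residue r in {0, …, 24} with r³ ≡ 18 (mod 25) is r = 7, so N ≡ 7 (mod 25).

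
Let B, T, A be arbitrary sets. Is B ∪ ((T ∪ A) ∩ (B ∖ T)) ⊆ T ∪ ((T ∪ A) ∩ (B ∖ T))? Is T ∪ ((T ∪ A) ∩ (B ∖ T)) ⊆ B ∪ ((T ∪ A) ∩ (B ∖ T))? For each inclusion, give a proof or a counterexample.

(⟹) This inclusion fails. Take B = {1}, T = ∅, A = ∅; then 1 ∈ B ∪ ((T ∪ A) ∩ (B ∖ T)) but 1 ∉ T ∪ ((T ∪ A) ∩ (B ∖ T)).

(⟸) This inclusion fails. Take B = ∅, T = {1}, A = ∅; then 1 ∈ T ∪ ((T ∪ A) ∩ (B ∖ T)) but 1 ∉ B ∪ ((T ∪ A) ∩ (B ∖ T)).

(⊆) fails and (⊇) fails.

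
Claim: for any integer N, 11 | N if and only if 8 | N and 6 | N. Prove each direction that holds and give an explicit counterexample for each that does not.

[⇒] This fails: take N = 11. Certainly 11 ∣ 11, but 8 ∤ 11.

[⇐] This fails: take N = 24. Both 8 ∣ 24 and 6 ∣ 24, yet 24 is not a multiple of 11 (since 24 = 2·11 + 2), so 11 ∤ 24.

Neither implication holds.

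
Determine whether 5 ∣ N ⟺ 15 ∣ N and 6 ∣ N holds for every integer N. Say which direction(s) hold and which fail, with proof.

[⇒] This fails: take N = 5. Certainly 5 ∣ 5, but 15 ∤ 5.

[⇐] Suppose 15 ∣ N and 6 ∣ N. Any common multiple of 15 and 6 is a multiple of their lcm; here lcm(15, 6) = 15·6/gcd(15, 6) = 90/3 = 30, so 30 ∣ N. Since 5 ∣ 30, it follows that 5 ∣ N.

The forward direction fails; the converse holds.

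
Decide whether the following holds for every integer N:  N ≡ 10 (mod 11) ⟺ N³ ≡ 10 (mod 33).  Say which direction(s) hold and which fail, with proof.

(→) This fails: take N = 21. Then 21 ≡ 10 (mod 11), but 21³ = 9261 ≡ 21 (mod 33), not 10.

(←) Conversely, the residues r modulo 33 with r³ ≡ 10 (mod 33) are exactly {10}, and each is ≡ 10 (mod 11).

Only the converse holds.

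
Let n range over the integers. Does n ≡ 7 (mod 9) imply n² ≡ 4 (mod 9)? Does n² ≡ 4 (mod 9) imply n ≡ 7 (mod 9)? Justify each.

Forward direction. Suppose n ≡ 7 (mod 9). Write n = 9j + 7. Then (9j + 7)² = 81j² + 126j + 49 = 9(9j² + 14j + 5) + 4, so n² ≡ 4 (mod 9).

Converse. This fails: take n = 2. Then 2² = 4 ≡ 4 (mod 9), yet 2 ≡ 2 (mod 9), not 7.

Only the forward implication holds.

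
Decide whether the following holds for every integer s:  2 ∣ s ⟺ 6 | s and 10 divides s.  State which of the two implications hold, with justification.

Converse. Suppose 6 ∣ s and 10 ∣ s. Any common multiple of 6 and 10 is a multiple of their lcm; here lcm(6, 10) = 6·10/gcd(6, 10) = 60/2 = 30, so 30 ∣ s. Since 2 ∣ 30, it follows that 2 ∣ s.

Forward direction. This fails: take s = 2. Certainly 2 ∣ 2, but 6 ∤ 2.

(⇒) fails; (⇐) holds.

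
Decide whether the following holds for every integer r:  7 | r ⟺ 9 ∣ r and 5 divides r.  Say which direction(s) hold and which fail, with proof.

(⟹) This fails: take r = 7. Certainly 7 ∣ 7, but 9 ∤ 7.

(⟸) This fails: take r = 45. Both 9 ∣ 45 and 5 ∣ 45, yet 45 is not a multiple of 7 (since 45 = 6·7 + 3), so 7 ∤ 45.

Neither direction holds.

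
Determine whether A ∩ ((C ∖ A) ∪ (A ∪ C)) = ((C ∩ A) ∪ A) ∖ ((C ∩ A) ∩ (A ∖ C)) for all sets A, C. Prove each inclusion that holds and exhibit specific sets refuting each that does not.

The two sets are equal.

(⟹) Let x ∈ A ∩ ((C ∖ A) ∪ (A ∪ C)). Then either x ∈ A and x ∉ C; or x ∈ A ∩ C. In each case x ∈ ((C ∩ A) ∪ A) ∖ ((C ∩ A) ∩ (A ∖ C)), so A ∩ ((C ∖ A) ∪ (A ∪ C)) ⊆ ((C ∩ A) ∪ A) ∖ ((C ∩ A) ∩ (A ∖ C)).

(⟸) Let x ∈ ((C ∩ A) ∪ A) ∖ ((C ∩ A) ∩ (A ∖ C)). Then either x ∈ A and x ∉ C; or x ∈ A ∩ C. In each case x ∈ A ∩ ((C ∖ A) ∪ (A ∪ C)), so ((C ∩ A) ∪ A) ∖ ((C ∩ A) ∩ (A ∖ C)) ⊆ A ∩ ((C ∖ A) ∪ (A ∪ C)).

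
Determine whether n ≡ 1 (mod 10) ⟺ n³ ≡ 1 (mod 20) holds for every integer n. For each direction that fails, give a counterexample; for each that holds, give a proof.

(⇒) fails; (⇐) holds.

Forward direction. This fails: take n = 11. Then 11 ≡ 1 (mod 10), but 11³ = 1331 ≡ 11 (mod 20), not 1.

Converse. The residues r modulo 20 with r³ ≡ 1 (mod 20) are exactly {1}, and each is ≡ 1 (mod 10).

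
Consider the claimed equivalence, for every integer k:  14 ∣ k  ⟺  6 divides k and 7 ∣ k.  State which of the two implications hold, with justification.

Not equivalent: only (⇐) holds.

Forward direction. This fails: take k = 14. Certainly 14 ∣ 14, but 6 ∤ 14.

Converse. Suppose 6 ∣ k and 7 ∣ k. Any common multiple of 6 and 7 is a multiple of their lcm; here gcd(6, 7) = 1, so lcm(6, 7) = 6·7 = 42, so 42 ∣ k. Since 14 ∣ 42, it follows that 14 ∣ k.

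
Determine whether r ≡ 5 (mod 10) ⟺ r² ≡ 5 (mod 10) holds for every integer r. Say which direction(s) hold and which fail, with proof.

Both directions hold.

[⇒] Suppose r ≡ 5 (mod 10). Write r = 10j + 5. Then (10j + 5)² = 100j² + 100j + 25 = 10(10j² + 10j + 2) + 5, so r² ≡ 5 (mod 10).

[⇐] Conversely, suppose r² ≡ 5 (mod 10). The only residue r in {0, …, 9} with r² ≡ 5 (mod 10) is r = 5, so r ≡ 5 (mod 10).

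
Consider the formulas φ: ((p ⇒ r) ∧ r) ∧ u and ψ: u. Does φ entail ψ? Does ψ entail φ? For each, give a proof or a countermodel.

(⟹) Assume the antecedent. If r is true, the antecedent forces (r = T, p = F, u = T) or (r = T, p = T, u = T), and u holds there. If r is false, the antecedent cannot hold. Either way u holds.

(⟸) This fails. Under r = F, p = F, u = T, the left side is false but the right side is true.

(⇒) holds; (⇐) fails.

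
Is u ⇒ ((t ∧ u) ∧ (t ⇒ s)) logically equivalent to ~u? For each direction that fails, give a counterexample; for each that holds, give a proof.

(⇒) This fails. Under u = T, t = T, s = T, the left side is true but the right side is false.

(⇐) Assume the antecedent. If u is true, the antecedent cannot hold. If u is false, u ⇒ ((t ∧ u) ∧ (t ⇒ s)) reduces to true regardless of the other variables. Either way u ⇒ ((t ∧ u) ∧ (t ⇒ s)) holds.

Not equivalent: only (⇐) holds.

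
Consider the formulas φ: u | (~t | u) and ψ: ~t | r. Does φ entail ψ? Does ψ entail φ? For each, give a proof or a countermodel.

Neither direction holds.

(→) This fails. Under r = F, t = T, u = T, the left side is true but the right side is false.

(←) This fails. Under r = T, t = T, u = F, the left side is false but the right side is true.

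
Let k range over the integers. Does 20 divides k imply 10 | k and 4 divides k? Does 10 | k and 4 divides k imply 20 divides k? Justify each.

(⟹) If 20 ∣ k, write k = 20q. Since 20 = 2·10, k = 10·(2q), so 10 ∣ k; and since 20 = 5·4, k = 4·(5q), so 4 ∣ k.

(⟸) Suppose 10 ∣ k and 4 ∣ k. Any common multiple of 10 and 4 is a multiple of their lcm; here lcm(10, 4) = 10·4/gcd(10, 4) = 40/2 = 20, so 20 ∣ k.

Both directions hold.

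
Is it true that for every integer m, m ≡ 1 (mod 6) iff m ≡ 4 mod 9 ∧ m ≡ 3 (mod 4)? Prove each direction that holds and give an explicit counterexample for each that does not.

Converse. If m ≡ 4 (mod 9) and m ≡ 3 (mod 4), then by the Chinese remainder theorem m ≡ 31 (mod 36). Since 31 ≡ 1 (mod 6) and 6 ∣ 36, we get m ≡ 1 (mod 6).

Forward direction. This fails: m = 1 gives 1 ≡ 1 (mod 6) but 1 ≡ 1 (mod 9), so the conjunction on the right does not hold.

The forward direction fails; the converse holds.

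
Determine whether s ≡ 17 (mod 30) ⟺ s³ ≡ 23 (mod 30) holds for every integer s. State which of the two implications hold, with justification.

Both implications hold.

(→) Suppose s ≡ 17 (mod 30). Write s = 30j + 17. Then (30j + 17)³ = 27000j³ + 45900j² + 26010j + 4913 = 30(900j³ + 1530j² + 867j + 163) + 23, so s³ ≡ 23 (mod 30).

(←) Conversely, suppose s³ ≡ 23 (mod 30). The only residue r in {0, …, 29} with r³ ≡ 23 (mod 30) is r = 17, so s ≡ 17 (mod 30).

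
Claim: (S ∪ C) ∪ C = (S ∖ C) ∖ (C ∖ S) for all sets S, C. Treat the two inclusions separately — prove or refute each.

(⟹) This inclusion fails. Take S = ∅, C = {1}; then 1 ∈ (S ∪ C) ∪ C but 1 ∉ (S ∖ C) ∖ (C ∖ S).

(⟸) Let x ∈ (S ∖ C) ∖ (C ∖ S). Then x ∈ S and x ∉ C, from which x ∈ (S ∪ C) ∪ C.

(⊆) fails; (⊇) holds.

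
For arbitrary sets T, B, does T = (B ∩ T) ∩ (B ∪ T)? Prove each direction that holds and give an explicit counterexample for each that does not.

(⊆) This inclusion fails. Take T = {1}, B = ∅; then 1 ∈ T but 1 ∉ (B ∩ T) ∩ (B ∪ T).

(⊇) Let x ∈ (B ∩ T) ∩ (B ∪ T). Then x ∈ T ∩ B, from which x ∈ T.

Only the reverse inclusion holds.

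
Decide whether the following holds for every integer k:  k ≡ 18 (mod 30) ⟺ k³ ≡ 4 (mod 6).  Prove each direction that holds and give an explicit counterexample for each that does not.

Both directions fail.

Forward direction. This fails: take k = 18. Then 18 ≡ 18 (mod 30), but 18³ = 5832 ≡ 0 (mod 6), not 4.

Converse. This fails: take k = 4. Then 4³ = 64 ≡ 4 (mod 6), yet 4 ≡ 4 (mod 30), not 18.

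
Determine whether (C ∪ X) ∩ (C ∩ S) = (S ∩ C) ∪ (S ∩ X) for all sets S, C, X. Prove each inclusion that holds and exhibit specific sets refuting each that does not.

(⊆) holds; (⊇) fails.

(⟹) Let x ∈ (C ∪ X) ∩ (C ∩ S). Then either x ∈ S ∩ C and x ∉ X; or x ∈ S ∩ C ∩ X. In each case x ∈ (S ∩ C) ∪ (S ∩ X), so (C ∪ X) ∩ (C ∩ S) ⊆ (S ∩ C) ∪ (S ∩ X).

(⟸) This inclusion fails. Take S = {1}, C = ∅, X = {1}; then 1 ∈ (S ∩ C) ∪ (S ∩ X) but 1 ∉ (C ∪ X) ∩ (C ∩ S).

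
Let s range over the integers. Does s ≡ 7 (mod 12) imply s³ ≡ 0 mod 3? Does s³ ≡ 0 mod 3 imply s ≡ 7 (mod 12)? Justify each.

(⟹) This fails: take s = 7. Then 7 ≡ 7 (mod 12), but 7³ = 343 ≡ 1 (mod 3), not 0.

(⟸) This fails: take s = 0. Then 0³ = 0 ≡ 0 (mod 3), yet 0 ≡ 0 (mod 12), not 7.

Both directions fail.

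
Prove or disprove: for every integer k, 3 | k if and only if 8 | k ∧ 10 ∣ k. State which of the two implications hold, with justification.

Forward direction. This fails: take k = 3. Certainly 3 ∣ 3, but 8 ∤ 3.

Converse. This fails: take k = 40. Both 8 ∣ 40 and 10 ∣ 40, yet 40 is not a multiple of 3 (since 40 = 13·3 + 1), so 3 ∤ 40.

Neither direction holds.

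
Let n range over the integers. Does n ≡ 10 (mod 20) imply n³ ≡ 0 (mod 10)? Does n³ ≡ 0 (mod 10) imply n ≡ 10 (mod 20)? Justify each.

The forward direction holds; the converse fails.

Converse. This fails: take n = 0. Then 0³ = 0 ≡ 0 (mod 10), yet 0 ≡ 0 (mod 20), not 10.

Forward direction. Suppose n ≡ 10 (mod 20). Then n³ ≡ 10³ = 1000 (mod 20), and since 10 ∣ 20, also n³ ≡ 0 (mod 10).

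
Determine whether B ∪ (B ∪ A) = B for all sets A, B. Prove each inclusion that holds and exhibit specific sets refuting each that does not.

(⊆) fails; (⊇) holds.

Reverse inclusion. Let x ∈ B. Then either x ∈ B and x ∉ A; or x ∈ A ∩ B. In each case x ∈ B ∪ (B ∪ A), so B ⊆ B ∪ (B ∪ A).

Forward inclusion. This inclusion fails. Take A = {1}, B = ∅; then 1 ∈ B ∪ (B ∪ A) but 1 ∉ B.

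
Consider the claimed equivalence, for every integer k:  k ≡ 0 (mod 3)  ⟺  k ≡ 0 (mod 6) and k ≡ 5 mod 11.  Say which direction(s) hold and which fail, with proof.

The forward direction fails; the converse holds.

Forward direction. This fails: k = 0 gives 0 ≡ 0 (mod 3) but 0 ≡ 0 (mod 11), so the conjunction on the right does not hold.

Converse. If k ≡ 0 (mod 6) and k ≡ 5 (mod 11), then by the Chinese remainder theorem k ≡ 60 (mod 66). Since 60 ≡ 0 (mod 3) and 3 ∣ 66, we get k ≡ 0 (mod 3).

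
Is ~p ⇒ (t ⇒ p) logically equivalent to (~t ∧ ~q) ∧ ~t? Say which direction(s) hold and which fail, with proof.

The forward direction fails; the converse holds.

(⇐) Assume the antecedent. If t is true, the antecedent cannot hold. If t is false, ~p ⇒ (t ⇒ p) reduces to true regardless of the other variables. Either way ~p ⇒ (t ⇒ p) holds.

(⇒) This fails. Under t = T, p = T, q = F, the left side is true but the right side is false.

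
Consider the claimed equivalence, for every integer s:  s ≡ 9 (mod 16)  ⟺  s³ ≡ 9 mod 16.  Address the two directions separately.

[⇒] Suppose s ≡ 9 (mod 16). Write s = 16j + 9. Then (16j + 9)³ = 4096j³ + 6912j² + 3888j + 729 = 16(256j³ + 432j² + 243j + 45) + 9, so s³ ≡ 9 (mod 16).

[⇐] Conversely, suppose s³ ≡ 9 (mod 16). The only residue r in {0, …, 15} with r³ ≡ 9 (mod 16) is r = 9, so s ≡ 9 (mod 16).

The biconditional holds.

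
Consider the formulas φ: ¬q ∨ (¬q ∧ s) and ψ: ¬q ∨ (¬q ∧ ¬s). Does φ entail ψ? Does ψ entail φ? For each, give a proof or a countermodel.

(⟸) Assume the antecedent. If q is true, the antecedent cannot hold. If q is false, ¬q ∨ (¬q ∧ s) reduces to true regardless of the other variables. Either way ¬q ∨ (¬q ∧ s) holds.

(⟹) Assume the antecedent. If q is true, the antecedent cannot hold. If q is false, ¬q ∨ (¬q ∧ ¬s) reduces to true regardless of the other variables. Either way ¬q ∨ (¬q ∧ ¬s) holds.

The biconditional holds.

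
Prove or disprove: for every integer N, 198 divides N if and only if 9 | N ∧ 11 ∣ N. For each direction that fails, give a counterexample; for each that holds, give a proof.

[⇒] If 198 ∣ N, write N = 198q. Since 198 = 22·9, N = 9·(22q), so 9 ∣ N; and since 198 = 18·11, N = 11·(18q), so 11 ∣ N.

[⇐] This fails: take N = 99. Both 9 ∣ 99 and 11 ∣ 99, yet 99 is not a multiple of 198 (since 99 = 0·198 + 99), so 198 ∤ 99.

Only the forward direction holds.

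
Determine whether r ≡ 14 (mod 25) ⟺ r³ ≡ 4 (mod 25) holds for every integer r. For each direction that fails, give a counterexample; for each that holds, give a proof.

[⇒] This fails: take r = 14. Then 14 ≡ 14 (mod 25), but 14³ = 2744 ≡ 19 (mod 25), not 4.

[⇐] This fails: take r = 9. Then 9³ = 729 ≡ 4 (mod 25), yet 9 ≡ 9 (mod 25), not 14.

Neither direction holds.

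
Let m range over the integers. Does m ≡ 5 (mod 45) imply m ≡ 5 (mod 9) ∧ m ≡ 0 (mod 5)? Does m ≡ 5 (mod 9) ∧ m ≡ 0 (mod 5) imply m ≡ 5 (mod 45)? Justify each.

Both directions hold; the statement is true.

(⇒) Suppose m ≡ 5 (mod 45); write m = 45j + 5. Since 9 ∣ 45, reducing mod 9 gives m ≡ 5 (mod 9); since 5 ∣ 45, reducing mod 5 gives m ≡ 5 ≡ 0 (mod 5).

(⇐) Conversely, if m ≡ 5 (mod 9) and m ≡ 0 (mod 5), then by the Chinese remainder theorem m ≡ 5 (mod 45). This is exactly m ≡ 5 (mod 45).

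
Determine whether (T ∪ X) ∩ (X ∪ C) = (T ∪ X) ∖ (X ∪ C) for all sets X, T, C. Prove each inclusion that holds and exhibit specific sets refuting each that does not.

(⟹) This inclusion fails. Take X = {1}, T = ∅, C = ∅; then 1 ∈ (T ∪ X) ∩ (X ∪ C) but 1 ∉ (T ∪ X) ∖ (X ∪ C).

(⟸) This inclusion fails. Take X = ∅, T = {1}, C = ∅; then 1 ∈ (T ∪ X) ∖ (X ∪ C) but 1 ∉ (T ∪ X) ∩ (X ∪ C).

(⊆) fails and (⊇) fails.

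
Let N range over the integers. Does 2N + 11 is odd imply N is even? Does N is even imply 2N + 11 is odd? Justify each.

(⇒) fails; (⇐) holds.

(⟸) Suppose N is even. Since 2 is even, 2N is even for every N, so 2N + 11 has the same parity as 11, which is odd. Hence 2N + 11 is odd.

(⟹) This fails: take N = 7. Then 2N + 11 = 25, which is odd, yet N = 7 is odd, not even.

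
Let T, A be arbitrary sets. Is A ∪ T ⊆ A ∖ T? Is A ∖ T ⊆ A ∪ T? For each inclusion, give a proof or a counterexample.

Forward inclusion. This inclusion fails. Take T = {1}, A = ∅; then 1 ∈ A ∪ T but 1 ∉ A ∖ T.

Reverse inclusion. Let x ∈ A ∖ T. Then x ∈ A and x ∉ T, from which x ∈ A ∪ T.

The sets are not equal: only the reverse inclusion holds.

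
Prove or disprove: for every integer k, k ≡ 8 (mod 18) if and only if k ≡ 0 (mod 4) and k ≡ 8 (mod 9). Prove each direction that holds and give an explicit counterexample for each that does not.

Forward direction. This fails: k = 26 gives 26 ≡ 8 (mod 18) but 26 ≡ 2 (mod 4), so the conjunction on the right does not hold.

Converse. If k ≡ 0 (mod 4) and k ≡ 8 (mod 9), then by the Chinese remainder theorem k ≡ 8 (mod 36). Since 8 ≡ 8 (mod 18) and 18 ∣ 36, we get k ≡ 8 (mod 18).

The forward direction fails; the converse holds.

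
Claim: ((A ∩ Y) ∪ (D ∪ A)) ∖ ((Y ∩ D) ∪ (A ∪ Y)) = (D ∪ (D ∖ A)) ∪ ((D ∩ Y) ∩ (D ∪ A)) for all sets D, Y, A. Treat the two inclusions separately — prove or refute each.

The sets are not equal: only the forward inclusion holds.

(⟹) Let x ∈ ((A ∩ Y) ∪ (D ∪ A)) ∖ ((Y ∩ D) ∪ (A ∪ Y)). Then x ∈ D and x ∉ Y, A, from which x ∈ (D ∪ (D ∖ A)) ∪ ((D ∩ Y) ∩ (D ∪ A)).

(⟸) This inclusion fails. Take D = {1}, Y = {1}, A = ∅; then 1 ∈ (D ∪ (D ∖ A)) ∪ ((D ∩ Y) ∩ (D ∪ A)) but 1 ∉ ((A ∩ Y) ∪ (D ∪ A)) ∖ ((Y ∩ D) ∪ (A ∪ Y)).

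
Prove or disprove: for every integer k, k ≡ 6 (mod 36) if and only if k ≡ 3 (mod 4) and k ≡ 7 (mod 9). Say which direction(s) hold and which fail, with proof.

Forward direction. This fails: k = 6 gives 6 ≡ 6 (mod 36) but 6 ≡ 2 (mod 4), so the conjunction on the right does not hold.

Converse. This fails: k = 7 satisfies both congruences on the right (7 ≡ 3 mod 4 and 7 ≡ 7 mod 9) yet 7 ≡ 7 (mod 36), not 6.

Neither direction holds.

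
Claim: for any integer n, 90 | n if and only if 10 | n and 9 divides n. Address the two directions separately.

Equivalent; both directions hold.

[⇐] Suppose 10 ∣ n and 9 ∣ n. Any common multiple of 10 and 9 is a multiple of their lcm; here gcd(10, 9) = 1, so lcm(10, 9) = 10·9 = 90, so 90 ∣ n.

[⇒] If 90 ∣ n, write n = 90q. Since 90 = 9·10, n = 10·(9q), so 10 ∣ n; and since 90 = 10·9, n = 9·(10q), so 9 ∣ n.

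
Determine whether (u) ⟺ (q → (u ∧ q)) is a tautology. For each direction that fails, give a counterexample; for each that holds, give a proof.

Forward direction. Assume the antecedent. If q is true, the antecedent forces (q = T, u = T), and q → (u ∧ q) holds there. If q is false, q → (u ∧ q) reduces to true regardless of the other variables. Either way q → (u ∧ q) holds.

Converse. This fails. Under q = F, u = F, the left side is false but the right side is true.

Not equivalent: only (⇒) holds.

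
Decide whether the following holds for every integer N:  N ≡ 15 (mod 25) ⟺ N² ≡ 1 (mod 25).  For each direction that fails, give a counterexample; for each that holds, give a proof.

(→) This fails: take N = 15. Then 15 ≡ 15 (mod 25), but 15² = 225 ≡ 0 (mod 25), not 1.

(←) This fails: take N = 1. Then 1² = 1 ≡ 1 (mod 25), yet 1 ≡ 1 (mod 25), not 15.

Neither implication holds.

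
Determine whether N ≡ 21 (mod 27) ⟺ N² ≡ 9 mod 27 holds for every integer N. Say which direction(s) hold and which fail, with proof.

Only the forward direction holds.

(⇐) This fails: take N = 3. Then 3² = 9 ≡ 9 (mod 27), yet 3 ≡ 3 (mod 27), not 21.

(⇒) Suppose N ≡ 21 (mod 27). Write N = 27j + 21. Then (27j + 21)² = 729j² + 1134j + 441 = 27(27j² + 42j + 16) + 9, so N² ≡ 9 (mod 27).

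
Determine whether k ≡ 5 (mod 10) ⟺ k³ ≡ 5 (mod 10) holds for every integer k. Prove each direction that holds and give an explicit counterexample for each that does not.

Forward direction. Suppose k ≡ 5 (mod 10). Write k = 10j + 5. Then (10j + 5)³ = 1000j³ + 1500j² + 750j + 125 = 10(100j³ + 150j² + 75j + 12) + 5, so k³ ≡ 5 (mod 10).

Converse. Suppose k³ ≡ 5 (mod 10). The only residue r in {0, …, 9} with r³ ≡ 5 (mod 10) is r = 5, so k ≡ 5 (mod 10).

Both directions hold.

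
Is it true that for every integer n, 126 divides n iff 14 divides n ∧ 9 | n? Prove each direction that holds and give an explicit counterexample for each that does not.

(⇒) If 126 ∣ n, write n = 126q. Since 126 = 9·14, n = 14·(9q), so 14 ∣ n; and since 126 = 14·9, n = 9·(14q), so 9 ∣ n.

(⇐) Suppose 14 ∣ n and 9 ∣ n. Any common multiple of 14 and 9 is a multiple of their lcm; here gcd(14, 9) = 1, so lcm(14, 9) = 14·9 = 126, so 126 ∣ n.

Both directions hold.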